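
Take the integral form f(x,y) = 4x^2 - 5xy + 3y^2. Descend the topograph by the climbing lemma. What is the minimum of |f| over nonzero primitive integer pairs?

translate: b→3 (≡-5 mod 8), so (4,-5,3)→(4,3,2)
flip: (4,3,2)→(2,-3,4)
translate: b→1 (≡-3 mod 4), so (2,-3,4)→(2,1,3)
reduced (well bottom): (2,1,3) with a≤c, −a<b≤a
well minimum = a = 2

2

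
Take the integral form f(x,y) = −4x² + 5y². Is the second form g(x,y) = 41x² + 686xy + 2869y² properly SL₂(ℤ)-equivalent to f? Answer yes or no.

D₁ = 80, D₂ = 80
river cycle of f (length 2): (-4, 8, 1), (1, 8, -4)
river cycle of g (length 2): (-4, 8, 1), (1, 8, -4)
cycles coincide ⇒ equivalent

yes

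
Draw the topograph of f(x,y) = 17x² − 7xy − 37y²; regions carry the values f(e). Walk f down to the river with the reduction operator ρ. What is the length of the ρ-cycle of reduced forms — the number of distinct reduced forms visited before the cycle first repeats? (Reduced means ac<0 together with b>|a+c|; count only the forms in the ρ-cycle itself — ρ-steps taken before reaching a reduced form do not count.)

D = 2565, ⌊√D⌋ = 50
descent: ρ → (-37,7,17)
descent: ρ → (17,27,-27)  [lands on river]
river: ρ → (-27,27,17)
river: ρ → (17,41,-13)
river: ρ → (-13,37,23)
river: ρ → (23,9,-27)
river: ρ → (-27,45,5)
river: ρ → (5,45,-27)
river: ρ → (-27,9,23)
river: ρ → (23,37,-13)
river: ρ → (-13,41,17)
ρ-cycle length = 10 (tail of 2 descent steps not counted)

10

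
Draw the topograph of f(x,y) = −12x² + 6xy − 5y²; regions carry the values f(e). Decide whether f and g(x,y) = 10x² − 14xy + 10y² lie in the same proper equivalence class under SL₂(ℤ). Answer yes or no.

D₁ = -204, D₂ = -204
f is negative-definite; reduce −f:
−f: flip: (12,-6,5)→(5,6,12)
−f: translate: b→-4 (≡6 mod 10), so (5,6,12)→(5,-4,11)
−f: reduced (well bottom): (5,-4,11) with a≤c, −a<b≤a
flip sign back: reduced form of f is (-5,4,-11)
g: translate: b→6 (≡-14 mod 20), so (10,-14,10)→(10,6,6)
g: flip: (10,6,6)→(6,-6,10)
g: translate: b→6 (≡-6 mod 12), so (6,-6,10)→(6,6,10)
g: reduced (well bottom): (6,6,10) with a≤c, −a<b≤a
reduced forms (-5, 4, -11) vs (6, 6, 10) ⇒ inequivalent

no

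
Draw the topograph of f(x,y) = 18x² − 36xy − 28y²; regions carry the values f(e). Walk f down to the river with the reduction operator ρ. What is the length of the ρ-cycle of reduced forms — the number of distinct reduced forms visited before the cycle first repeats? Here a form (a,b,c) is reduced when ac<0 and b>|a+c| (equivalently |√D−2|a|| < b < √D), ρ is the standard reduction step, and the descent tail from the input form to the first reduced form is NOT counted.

D = 3312, ⌊√D⌋ = 57
descent: ρ → (-28,36,18)  [lands on river]
river: ρ → (18,36,-28)
river: ρ → (-28,20,26)
river: ρ → (26,32,-22)
river: ρ → (-22,56,2)
river: ρ → (2,56,-22)
river: ρ → (-22,32,26)
river: ρ → (26,20,-28)
ρ-cycle length = 8 (tail of 1 descent step not counted)

8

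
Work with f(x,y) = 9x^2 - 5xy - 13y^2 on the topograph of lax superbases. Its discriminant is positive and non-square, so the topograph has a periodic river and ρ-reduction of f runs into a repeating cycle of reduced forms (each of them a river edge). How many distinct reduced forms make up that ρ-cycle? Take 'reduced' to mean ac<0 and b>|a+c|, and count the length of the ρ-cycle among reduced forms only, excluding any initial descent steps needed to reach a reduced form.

D = 493, ⌊√D⌋ = 22
descent: ρ → (-13,5,9)  [lands on river]
river: ρ → (9,13,-9)
river: ρ → (-9,5,13)
river: ρ → (13,21,-1)
river: ρ → (-1,21,13)
river: ρ → (13,5,-9)
river: ρ → (-9,13,9)
river: ρ → (9,5,-13)
river: ρ → (-13,21,1)
river: ρ → (1,21,-13)
ρ-cycle length = 10 (tail of 1 descent step not counted)

10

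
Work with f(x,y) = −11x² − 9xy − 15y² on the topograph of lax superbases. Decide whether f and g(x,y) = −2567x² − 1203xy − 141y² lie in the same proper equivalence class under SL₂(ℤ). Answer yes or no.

D₁ = -579, D₂ = -579
f is negative-definite; reduce −f:
−f: reduced (well bottom): (11,9,15) with a≤c, −a<b≤a
flip sign back: reduced form of f is (-11,-9,-15)
g is negative-definite; reduce −g:
−g: flip: (2567,1203,141)→(141,-1203,2567)
−g: translate: b→-75 (≡-1203 mod 282), so (141,-1203,2567)→(141,-75,11)
−g: flip: (141,-75,11)→(11,75,141)
−g: translate: b→9 (≡75 mod 22), so (11,75,141)→(11,9,15)
−g: reduced (well bottom): (11,9,15) with a≤c, −a<b≤a
flip sign back: reduced form of g is (-11,-9,-15)
reduced forms (-11, -9, -15) vs (-11, -9, -15) ⇒ equivalent

yes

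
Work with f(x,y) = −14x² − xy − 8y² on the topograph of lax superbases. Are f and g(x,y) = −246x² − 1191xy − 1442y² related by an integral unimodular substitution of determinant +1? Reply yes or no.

D₁ = -447, D₂ = -447
f is negative-definite; reduce −f:
−f: flip: (14,1,8)→(8,-1,14)
−f: reduced (well bottom): (8,-1,14) with a≤c, −a<b≤a
flip sign back: reduced form of f is (-8,1,-14)
g is negative-definite; reduce −g:
−g: translate: b→207 (≡1191 mod 492), so (246,1191,1442)→(246,207,44)
−g: flip: (246,207,44)→(44,-207,246)
−g: translate: b→-31 (≡-207 mod 88), so (44,-207,246)→(44,-31,8)
−g: flip: (44,-31,8)→(8,31,44)
−g: translate: b→-1 (≡31 mod 16), so (8,31,44)→(8,-1,14)
−g: reduced (well bottom): (8,-1,14) with a≤c, −a<b≤a
flip sign back: reduced form of g is (-8,1,-14)
reduced forms (-8, 1, -14) vs (-8, 1, -14) ⇒ equivalent

yes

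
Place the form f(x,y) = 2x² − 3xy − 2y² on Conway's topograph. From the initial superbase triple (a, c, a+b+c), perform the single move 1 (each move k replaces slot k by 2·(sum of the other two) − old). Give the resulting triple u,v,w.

start (2,-2,-3) = (f(1,0),f(0,1),f(1,1))
replace slot 1: 2·((-2)+(-3)) − 2 = -12 → (-12,-2,-3)

-12,-2,-3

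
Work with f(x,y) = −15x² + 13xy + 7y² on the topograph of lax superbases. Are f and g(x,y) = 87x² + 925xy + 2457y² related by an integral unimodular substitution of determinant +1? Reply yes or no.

D₁ = 589, D₂ = 589
river cycle of f (length 16): (7, 15, -13), (-13, 11, 9), (9, 7, -15), (-15, 23, 1), (1, 23, -15), (-15, 7, 9), (9, 11, -13), (-13, 15, 7), (7, 13, -15), (-15, 17, 5), … (6 more)
river cycle of g (length 16): (7, 15, -13), (-13, 11, 9), (9, 7, -15), (-15, 23, 1), (1, 23, -15), (-15, 7, 9), (9, 11, -13), (-13, 15, 7), (7, 13, -15), (-15, 17, 5), … (6 more)
cycles coincide ⇒ equivalent

yes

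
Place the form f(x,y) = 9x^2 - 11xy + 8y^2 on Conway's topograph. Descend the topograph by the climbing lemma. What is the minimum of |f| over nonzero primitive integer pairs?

translate: b→7 (≡-11 mod 18), so (9,-11,8)→(9,7,6)
flip: (9,7,6)→(6,-7,9)
translate: b→5 (≡-7 mod 12), so (6,-7,9)→(6,5,8)
reduced (well bottom): (6,5,8) with a≤c, −a<b≤a
well minimum = a = 6

6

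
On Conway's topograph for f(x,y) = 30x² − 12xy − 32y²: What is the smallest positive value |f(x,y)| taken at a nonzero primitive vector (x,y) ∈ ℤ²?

descent: ρ → (-32,12,30)  [lands on river]
river: ρ → (30,48,-14)
river: ρ → (-14,36,48)
river: ρ → (48,60,-2)
river: ρ → (-2,60,48)
river: ρ → (48,36,-14)
river: ρ → (-14,48,30)
river: ρ → (30,12,-32)
river: ρ → (-32,52,10)
river: ρ → (10,48,-42)
river: ρ → (-42,36,16)
river: ρ → (16,60,-6)
river: ρ → (-6,60,16)
river: ρ → (16,36,-42)
river: ρ → (-42,48,10)
river: ρ → (10,52,-32)
closes: descent 1, river 16
min |a| on river = 2

2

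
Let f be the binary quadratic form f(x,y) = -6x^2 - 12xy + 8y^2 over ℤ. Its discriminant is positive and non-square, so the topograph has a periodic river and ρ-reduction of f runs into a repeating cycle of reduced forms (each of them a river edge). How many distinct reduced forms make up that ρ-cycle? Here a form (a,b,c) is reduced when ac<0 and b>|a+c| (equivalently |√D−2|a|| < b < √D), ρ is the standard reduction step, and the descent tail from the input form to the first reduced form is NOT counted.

D = 336, ⌊√D⌋ = 18
descent: ρ → (8,12,-6)  [lands on river]
river: ρ → (-6,12,8)
river: ρ → (8,4,-10)
river: ρ → (-10,16,2)
river: ρ → (2,16,-10)
river: ρ → (-10,4,8)
ρ-cycle length = 6 (tail of 1 descent step not counted)

6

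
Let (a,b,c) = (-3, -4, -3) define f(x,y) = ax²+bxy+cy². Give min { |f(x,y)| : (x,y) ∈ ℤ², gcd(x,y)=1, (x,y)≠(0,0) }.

translate: b→-2 (≡4 mod 6), so (3,4,3)→(3,-2,2)
flip: (3,-2,2)→(2,2,3)
reduced (well bottom): (2,2,3) with a≤c, −a<b≤a
well minimum |f| = |-2| = 2 (negative-definite)

2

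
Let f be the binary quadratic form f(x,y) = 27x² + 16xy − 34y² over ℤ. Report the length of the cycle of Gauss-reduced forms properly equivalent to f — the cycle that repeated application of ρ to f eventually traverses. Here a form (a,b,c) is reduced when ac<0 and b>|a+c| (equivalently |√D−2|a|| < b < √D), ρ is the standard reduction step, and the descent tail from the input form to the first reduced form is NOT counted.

D = 3928, ⌊√D⌋ = 62
river: ρ → (-34,52,9)
river: ρ → (9,56,-22)
river: ρ → (-22,32,33)
river: ρ → (33,34,-21)
river: ρ → (-21,50,17)
river: ρ → (17,52,-18)
river: ρ → (-18,56,11)
river: ρ → (11,54,-23)
river: ρ → (-23,38,27)
river: ρ → (27,16,-34)
ρ-cycle length = 10 (tail of 0 descent steps not counted)

10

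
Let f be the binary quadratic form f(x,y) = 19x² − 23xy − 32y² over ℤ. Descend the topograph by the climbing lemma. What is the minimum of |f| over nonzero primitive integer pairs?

descent: ρ → (-32,23,19)  [lands on river]
river: ρ → (19,53,-2)
river: ρ → (-2,51,45)
river: ρ → (45,39,-8)
river: ρ → (-8,41,40)
river: ρ → (40,39,-9)
river: ρ → (-9,51,10)
river: ρ → (10,49,-14)
river: ρ → (-14,35,31)
river: ρ → (31,27,-18)
river: ρ → (-18,45,13)
river: ρ → (13,33,-36)
river: ρ → (-36,39,10)
river: ρ → (10,41,-32)
closes: descent 1, river 14
min |a| on river = 2

2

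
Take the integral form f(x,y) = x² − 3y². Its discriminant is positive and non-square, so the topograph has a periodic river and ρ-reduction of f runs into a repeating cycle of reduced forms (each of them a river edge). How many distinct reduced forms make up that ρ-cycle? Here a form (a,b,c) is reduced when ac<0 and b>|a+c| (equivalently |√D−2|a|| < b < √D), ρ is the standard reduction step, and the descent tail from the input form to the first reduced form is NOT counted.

D = 12, ⌊√D⌋ = 3
descent: ρ → (-3,0,1)
descent: ρ → (1,2,-2)  [lands on river]
river: ρ → (-2,2,1)
ρ-cycle length = 2 (tail of 2 descent steps not counted)

2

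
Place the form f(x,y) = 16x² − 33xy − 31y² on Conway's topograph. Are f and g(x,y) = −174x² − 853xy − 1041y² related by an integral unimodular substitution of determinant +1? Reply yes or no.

D₁ = 3073, D₂ = 3073
river cycle of f (length 60): (-31, 33, 16), (16, 31, -33), (-33, 35, 14), (14, 49, -12), (-12, 47, 18), (18, 25, -34), (-34, 43, 9), (9, 47, -24), (-24, 49, 7), (7, 49, -24), … (50 more)
river cycle of g (length 60): (-31, 33, 16), (16, 31, -33), (-33, 35, 14), (14, 49, -12), (-12, 47, 18), (18, 25, -34), (-34, 43, 9), (9, 47, -24), (-24, 49, 7), (7, 49, -24), … (50 more)
cycles coincide ⇒ equivalent

yes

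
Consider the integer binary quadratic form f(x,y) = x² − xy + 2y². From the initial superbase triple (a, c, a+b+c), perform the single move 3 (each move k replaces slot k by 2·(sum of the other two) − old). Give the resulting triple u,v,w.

start (1,2,2) = (f(1,0),f(0,1),f(1,1))
replace slot 3: 2·(1+2) − 2 = 4 → (1,2,4)

1,2,4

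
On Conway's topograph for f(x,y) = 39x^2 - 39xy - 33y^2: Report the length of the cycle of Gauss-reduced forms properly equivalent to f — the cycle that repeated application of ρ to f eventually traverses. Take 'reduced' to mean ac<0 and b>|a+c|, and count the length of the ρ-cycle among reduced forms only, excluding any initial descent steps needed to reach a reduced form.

D = 6669, ⌊√D⌋ = 81
descent: ρ → (-33,39,39)  [lands on river]
river: ρ → (39,39,-33)
river: ρ → (-33,27,45)
river: ρ → (45,63,-15)
river: ρ → (-15,57,57)
river: ρ → (57,57,-15)
river: ρ → (-15,63,45)
river: ρ → (45,27,-33)
ρ-cycle length = 8 (tail of 1 descent step not counted)

8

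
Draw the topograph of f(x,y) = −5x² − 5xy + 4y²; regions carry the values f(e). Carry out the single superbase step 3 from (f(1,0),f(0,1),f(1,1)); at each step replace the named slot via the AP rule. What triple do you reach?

start (-5,4,-6) = (f(1,0),f(0,1),f(1,1))
replace slot 3: 2·((-5)+4) − (-6) = 4 → (-5,4,4)

-5,4,4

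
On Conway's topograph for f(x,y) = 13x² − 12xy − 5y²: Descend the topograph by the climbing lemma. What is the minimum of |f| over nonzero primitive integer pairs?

descent: ρ → (-5,12,13)  [lands on river]
river: ρ → (13,14,-4)
river: ρ → (-4,18,5)
river: ρ → (5,12,-13)
river: ρ → (-13,14,4)
river: ρ → (4,18,-5)
closes: descent 1, river 6
min |a| on river = 4

4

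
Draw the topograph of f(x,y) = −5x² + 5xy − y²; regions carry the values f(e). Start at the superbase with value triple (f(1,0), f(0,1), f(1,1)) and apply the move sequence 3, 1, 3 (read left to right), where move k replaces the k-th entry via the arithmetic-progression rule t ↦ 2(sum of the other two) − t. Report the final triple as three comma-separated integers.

start (-5,-1,-1) = (f(1,0),f(0,1),f(1,1))
replace slot 3: 2·((-5)+(-1)) − (-1) = -11 → (-5,-1,-11)
replace slot 1: 2·((-1)+(-11)) − (-5) = -19 → (-19,-1,-11)
replace slot 3: 2·((-19)+(-1)) − (-11) = -29 → (-19,-1,-29)

-19,-1,-29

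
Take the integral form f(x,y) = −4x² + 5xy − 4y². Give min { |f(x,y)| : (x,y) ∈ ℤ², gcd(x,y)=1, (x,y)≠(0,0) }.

translate: b→3 (≡-5 mod 8), so (4,-5,4)→(4,3,3)
flip: (4,3,3)→(3,-3,4)
translate: b→3 (≡-3 mod 6), so (3,-3,4)→(3,3,4)
reduced (well bottom): (3,3,4) with a≤c, −a<b≤a
well minimum |f| = |-3| = 3 (negative-definite)

3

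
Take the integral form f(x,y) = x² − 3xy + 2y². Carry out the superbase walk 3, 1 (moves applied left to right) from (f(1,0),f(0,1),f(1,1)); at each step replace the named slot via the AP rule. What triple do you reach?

start (1,2,0) = (f(1,0),f(0,1),f(1,1))
replace slot 3: 2·(1+2) − 0 = 6 → (1,2,6)
replace slot 1: 2·(2+6) − 1 = 15 → (15,2,6)

15,2,6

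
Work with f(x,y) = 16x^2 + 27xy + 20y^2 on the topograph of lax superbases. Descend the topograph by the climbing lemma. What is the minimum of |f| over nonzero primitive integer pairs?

translate: b→-5 (≡27 mod 32), so (16,27,20)→(16,-5,9)
flip: (16,-5,9)→(9,5,16)
reduced (well bottom): (9,5,16) with a≤c, −a<b≤a
well minimum = a = 9

9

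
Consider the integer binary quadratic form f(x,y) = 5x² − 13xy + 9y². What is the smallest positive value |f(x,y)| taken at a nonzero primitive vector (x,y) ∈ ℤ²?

translate: b→-3 (≡-13 mod 10), so (5,-13,9)→(5,-3,1)
flip: (5,-3,1)→(1,3,5)
translate: b→1 (≡3 mod 2), so (1,3,5)→(1,1,3)
reduced (well bottom): (1,1,3) with a≤c, −a<b≤a
well minimum = a = 1

1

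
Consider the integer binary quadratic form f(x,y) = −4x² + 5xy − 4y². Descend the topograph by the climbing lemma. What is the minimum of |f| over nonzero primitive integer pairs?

translate: b→3 (≡-5 mod 8), so (4,-5,4)→(4,3,3)
flip: (4,3,3)→(3,-3,4)
translate: b→3 (≡-3 mod 6), so (3,-3,4)→(3,3,4)
reduced (well bottom): (3,3,4) with a≤c, −a<b≤a
well minimum |f| = |-3| = 3 (negative-definite)

3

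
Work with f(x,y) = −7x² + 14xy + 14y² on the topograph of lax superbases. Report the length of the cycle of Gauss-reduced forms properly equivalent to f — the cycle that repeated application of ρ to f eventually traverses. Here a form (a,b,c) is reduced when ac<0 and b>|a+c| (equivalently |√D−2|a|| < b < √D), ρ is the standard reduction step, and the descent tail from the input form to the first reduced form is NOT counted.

D = 588, ⌊√D⌋ = 24
river: ρ → (14,14,-7)
river: ρ → (-7,14,14)
ρ-cycle length = 2 (tail of 0 descent steps not counted)

2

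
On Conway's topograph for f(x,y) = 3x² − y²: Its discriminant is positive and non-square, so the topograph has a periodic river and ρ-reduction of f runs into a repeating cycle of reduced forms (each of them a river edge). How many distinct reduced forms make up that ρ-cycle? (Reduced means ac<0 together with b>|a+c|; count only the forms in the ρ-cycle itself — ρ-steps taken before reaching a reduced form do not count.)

D = 12, ⌊√D⌋ = 3
descent: ρ → (-1,2,2)  [lands on river]
river: ρ → (2,2,-1)
ρ-cycle length = 2 (tail of 1 descent step not counted)

2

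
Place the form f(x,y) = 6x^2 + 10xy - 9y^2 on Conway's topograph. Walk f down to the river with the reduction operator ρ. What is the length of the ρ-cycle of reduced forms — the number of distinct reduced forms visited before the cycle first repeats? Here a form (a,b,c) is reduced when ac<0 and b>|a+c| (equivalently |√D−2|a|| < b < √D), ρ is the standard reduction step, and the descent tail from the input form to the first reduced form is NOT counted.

D = 316, ⌊√D⌋ = 17
river: ρ → (-9,8,7)
river: ρ → (7,6,-10)
river: ρ → (-10,14,3)
river: ρ → (3,16,-5)
river: ρ → (-5,14,6)
river: ρ → (6,10,-9)
ρ-cycle length = 6 (tail of 0 descent steps not counted)

6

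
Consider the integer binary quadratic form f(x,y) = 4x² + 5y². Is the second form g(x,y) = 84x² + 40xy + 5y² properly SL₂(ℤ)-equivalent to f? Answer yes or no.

D₁ = -80, D₂ = -80
f: reduced (well bottom): (4,0,5) with a≤c, −a<b≤a
g: flip: (84,40,5)→(5,-40,84)
g: translate: b→0 (≡-40 mod 10), so (5,-40,84)→(5,0,4)
g: flip: (5,0,4)→(4,0,5)
g: reduced (well bottom): (4,0,5) with a≤c, −a<b≤a
reduced forms (4, 0, 5) vs (4, 0, 5) ⇒ equivalent

yes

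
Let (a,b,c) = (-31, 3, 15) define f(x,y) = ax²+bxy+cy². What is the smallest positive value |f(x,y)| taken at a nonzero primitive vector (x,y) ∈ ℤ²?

descent: ρ → (15,27,-19)  [lands on river]
river: ρ → (-19,11,23)
river: ρ → (23,35,-7)
river: ρ → (-7,35,23)
river: ρ → (23,11,-19)
river: ρ → (-19,27,15)
river: ρ → (15,33,-13)
river: ρ → (-13,19,29)
river: ρ → (29,39,-3)
river: ρ → (-3,39,29)
river: ρ → (29,19,-13)
river: ρ → (-13,33,15)
closes: descent 1, river 12
min |a| on river = 3

3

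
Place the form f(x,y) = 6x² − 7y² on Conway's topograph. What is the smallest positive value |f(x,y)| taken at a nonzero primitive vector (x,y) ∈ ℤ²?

descent: ρ → (-7,0,6)
descent: ρ → (6,12,-1)  [lands on river]
river: ρ → (-1,12,6)
closes: descent 2, river 2
min |a| on river = 1

1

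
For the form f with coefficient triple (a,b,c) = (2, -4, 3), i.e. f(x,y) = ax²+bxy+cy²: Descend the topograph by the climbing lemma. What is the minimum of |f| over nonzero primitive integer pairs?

translate: b→0 (≡-4 mod 4), so (2,-4,3)→(2,0,1)
flip: (2,0,1)→(1,0,2)
reduced (well bottom): (1,0,2) with a≤c, −a<b≤a
well minimum = a = 1

1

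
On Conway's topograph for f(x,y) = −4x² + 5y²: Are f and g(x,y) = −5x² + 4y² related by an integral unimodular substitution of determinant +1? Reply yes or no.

D₁ = 80, D₂ = 80
river cycle of f (length 2): (-4, 8, 1), (1, 8, -4)
river cycle of g (length 2): (4, 8, -1), (-1, 8, 4)
cycles differ ⇒ inequivalent

no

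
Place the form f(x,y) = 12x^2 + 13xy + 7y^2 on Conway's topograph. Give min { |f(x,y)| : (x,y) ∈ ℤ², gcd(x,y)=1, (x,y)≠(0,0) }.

translate: b→-11 (≡13 mod 24), so (12,13,7)→(12,-11,6)
flip: (12,-11,6)→(6,11,12)
translate: b→-1 (≡11 mod 12), so (6,11,12)→(6,-1,7)
reduced (well bottom): (6,-1,7) with a≤c, −a<b≤a
well minimum = a = 6

6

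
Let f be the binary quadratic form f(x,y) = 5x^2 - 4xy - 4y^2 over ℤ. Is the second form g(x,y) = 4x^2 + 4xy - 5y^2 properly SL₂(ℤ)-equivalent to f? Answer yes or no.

D₁ = 96, D₂ = 96
river cycle of f (length 4): (-4, 4, 5), (5, 6, -3), (-3, 6, 5), (5, 4, -4)
river cycle of g (length 4): (-5, 6, 3), (3, 6, -5), (-5, 4, 4), (4, 4, -5)
cycles differ ⇒ inequivalent

no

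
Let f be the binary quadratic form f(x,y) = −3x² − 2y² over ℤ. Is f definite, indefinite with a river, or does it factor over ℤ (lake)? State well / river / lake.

D = b²−4ac = 0² − 4·(-3)·(-2) = -24
D < 0 ⇒ definite ⇒ every region one sign ⇒ single well

well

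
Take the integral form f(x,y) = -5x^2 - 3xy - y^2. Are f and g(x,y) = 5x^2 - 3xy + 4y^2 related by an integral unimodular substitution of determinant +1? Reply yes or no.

D₁ = -11, D₂ = -71
discriminants differ ⇒ not SL₂(ℤ)-equivalent

no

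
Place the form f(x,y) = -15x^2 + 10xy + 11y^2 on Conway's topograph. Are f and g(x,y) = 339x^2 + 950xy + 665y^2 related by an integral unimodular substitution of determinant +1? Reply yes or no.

D₁ = 760, D₂ = 760
river cycle of f (length 14): (11, 12, -14), (-14, 16, 9), (9, 20, -10), (-10, 20, 9), (9, 16, -14), (-14, 12, 11), (11, 10, -15), (-15, 20, 6), (6, 16, -21), (-21, 26, 1), … (4 more)
river cycle of g (length 14): (9, 20, -10), (-10, 20, 9), (9, 16, -14), (-14, 12, 11), (11, 10, -15), (-15, 20, 6), (6, 16, -21), (-21, 26, 1), (1, 26, -21), (-21, 16, 6), … (4 more)
cycles coincide ⇒ equivalent

yes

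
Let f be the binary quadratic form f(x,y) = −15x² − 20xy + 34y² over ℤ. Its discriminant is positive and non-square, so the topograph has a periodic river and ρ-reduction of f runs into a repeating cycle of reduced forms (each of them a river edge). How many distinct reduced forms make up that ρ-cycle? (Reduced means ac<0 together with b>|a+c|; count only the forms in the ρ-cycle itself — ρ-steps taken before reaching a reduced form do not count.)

D = 2440, ⌊√D⌋ = 49
descent: ρ → (34,20,-15)  [lands on river]
river: ρ → (-15,40,14)
river: ρ → (14,44,-9)
river: ρ → (-9,46,9)
river: ρ → (9,44,-14)
river: ρ → (-14,40,15)
river: ρ → (15,20,-34)
river: ρ → (-34,48,1)
river: ρ → (1,48,-34)
river: ρ → (-34,20,15)
river: ρ → (15,40,-14)
river: ρ → (-14,44,9)
river: ρ → (9,46,-9)
river: ρ → (-9,44,14)
river: ρ → (14,40,-15)
river: ρ → (-15,20,34)
river: ρ → (34,48,-1)
river: ρ → (-1,48,34)
ρ-cycle length = 18 (tail of 1 descent step not counted)

18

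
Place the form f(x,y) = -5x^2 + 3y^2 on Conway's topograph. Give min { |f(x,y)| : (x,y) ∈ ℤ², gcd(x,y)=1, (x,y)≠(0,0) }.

descent: ρ → (3,6,-2)  [lands on river]
river: ρ → (-2,6,3)
closes: descent 1, river 2
min |a| on river = 2

2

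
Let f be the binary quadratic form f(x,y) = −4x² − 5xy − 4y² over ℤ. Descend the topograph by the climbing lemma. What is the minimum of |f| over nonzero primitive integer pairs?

translate: b→-3 (≡5 mod 8), so (4,5,4)→(4,-3,3)
flip: (4,-3,3)→(3,3,4)
reduced (well bottom): (3,3,4) with a≤c, −a<b≤a
well minimum |f| = |-3| = 3 (negative-definite)

3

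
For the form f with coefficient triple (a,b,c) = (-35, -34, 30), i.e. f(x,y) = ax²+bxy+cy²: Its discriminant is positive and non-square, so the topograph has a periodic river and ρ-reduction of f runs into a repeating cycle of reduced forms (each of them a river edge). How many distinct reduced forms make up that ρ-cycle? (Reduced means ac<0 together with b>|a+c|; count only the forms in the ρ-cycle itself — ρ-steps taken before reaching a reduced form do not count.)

D = 5356, ⌊√D⌋ = 73
descent: ρ → (30,34,-35)  [lands on river]
river: ρ → (-35,36,29)
river: ρ → (29,22,-42)
river: ρ → (-42,62,9)
river: ρ → (9,64,-35)
river: ρ → (-35,6,38)
river: ρ → (38,70,-3)
river: ρ → (-3,68,61)
river: ρ → (61,54,-10)
river: ρ → (-10,66,25)
river: ρ → (25,34,-42)
river: ρ → (-42,50,17)
river: ρ → (17,52,-39)
river: ρ → (-39,26,30)
ρ-cycle length = 14 (tail of 1 descent step not counted)

14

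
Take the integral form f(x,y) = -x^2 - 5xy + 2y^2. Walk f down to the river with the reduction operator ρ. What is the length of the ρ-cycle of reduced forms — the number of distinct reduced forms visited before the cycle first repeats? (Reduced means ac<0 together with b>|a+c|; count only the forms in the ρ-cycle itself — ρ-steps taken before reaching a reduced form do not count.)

D = 33, ⌊√D⌋ = 5
descent: ρ → (2,5,-1)  [lands on river]
river: ρ → (-1,5,2)
river: ρ → (2,3,-3)
river: ρ → (-3,3,2)
ρ-cycle length = 4 (tail of 1 descent step not counted)

4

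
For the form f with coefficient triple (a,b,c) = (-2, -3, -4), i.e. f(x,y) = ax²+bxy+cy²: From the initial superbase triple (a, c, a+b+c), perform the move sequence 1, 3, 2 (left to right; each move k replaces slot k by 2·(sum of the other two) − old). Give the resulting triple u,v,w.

start (-2,-4,-9) = (f(1,0),f(0,1),f(1,1))
replace slot 1: 2·((-4)+(-9)) − (-2) = -24 → (-24,-4,-9)
replace slot 3: 2·((-24)+(-4)) − (-9) = -47 → (-24,-4,-47)
replace slot 2: 2·((-24)+(-47)) − (-4) = -138 → (-24,-138,-47)

-24,-138,-47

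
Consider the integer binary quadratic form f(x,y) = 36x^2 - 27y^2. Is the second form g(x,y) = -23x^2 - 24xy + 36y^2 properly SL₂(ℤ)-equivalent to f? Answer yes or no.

D₁ = 3888, D₂ = 3888
river cycle of f (length 2): (-27, 54, 9), (9, 54, -27)
river cycle of g (length 20): (36, 24, -23), (-23, 22, 37), (37, 52, -8), (-8, 60, 9), (9, 48, -44), (-44, 40, 13), (13, 38, -47), (-47, 56, 4), (4, 56, -47), (-47, 38, 13), … (10 more)
cycles differ ⇒ inequivalent

no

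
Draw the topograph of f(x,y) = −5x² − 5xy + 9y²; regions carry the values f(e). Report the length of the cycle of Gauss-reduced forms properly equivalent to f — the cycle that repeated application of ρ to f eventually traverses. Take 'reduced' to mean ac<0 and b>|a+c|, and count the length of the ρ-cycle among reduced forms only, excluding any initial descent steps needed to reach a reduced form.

D = 205, ⌊√D⌋ = 14
descent: ρ → (9,5,-5)  [lands on river]
river: ρ → (-5,5,9)
river: ρ → (9,13,-1)
river: ρ → (-1,13,9)
ρ-cycle length = 4 (tail of 1 descent step not counted)

4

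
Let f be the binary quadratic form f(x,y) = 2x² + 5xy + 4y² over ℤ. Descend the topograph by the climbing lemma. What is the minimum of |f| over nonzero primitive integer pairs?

translate: b→1 (≡5 mod 4), so (2,5,4)→(2,1,1)
flip: (2,1,1)→(1,-1,2)
translate: b→1 (≡-1 mod 2), so (1,-1,2)→(1,1,2)
reduced (well bottom): (1,1,2) with a≤c, −a<b≤a
well minimum = a = 1

1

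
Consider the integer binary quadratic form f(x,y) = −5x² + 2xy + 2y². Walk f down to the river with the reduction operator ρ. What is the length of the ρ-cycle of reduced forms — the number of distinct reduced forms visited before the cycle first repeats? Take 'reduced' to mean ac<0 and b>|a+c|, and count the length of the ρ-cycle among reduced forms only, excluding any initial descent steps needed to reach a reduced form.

D = 44, ⌊√D⌋ = 6
descent: ρ → (2,6,-1)  [lands on river]
river: ρ → (-1,6,2)
ρ-cycle length = 2 (tail of 1 descent step not counted)

2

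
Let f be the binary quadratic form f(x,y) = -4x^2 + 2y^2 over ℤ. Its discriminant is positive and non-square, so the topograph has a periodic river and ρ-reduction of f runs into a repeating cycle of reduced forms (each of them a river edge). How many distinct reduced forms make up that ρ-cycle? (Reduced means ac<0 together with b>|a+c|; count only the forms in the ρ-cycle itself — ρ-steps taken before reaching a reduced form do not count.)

D = 32, ⌊√D⌋ = 5
descent: ρ → (2,4,-2)  [lands on river]
river: ρ → (-2,4,2)
ρ-cycle length = 2 (tail of 1 descent step not counted)

2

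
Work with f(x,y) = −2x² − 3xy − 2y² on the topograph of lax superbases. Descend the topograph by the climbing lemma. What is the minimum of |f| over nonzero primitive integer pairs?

translate: b→-1 (≡3 mod 4), so (2,3,2)→(2,-1,1)
flip: (2,-1,1)→(1,1,2)
reduced (well bottom): (1,1,2) with a≤c, −a<b≤a
well minimum |f| = |-1| = 1 (negative-definite)

1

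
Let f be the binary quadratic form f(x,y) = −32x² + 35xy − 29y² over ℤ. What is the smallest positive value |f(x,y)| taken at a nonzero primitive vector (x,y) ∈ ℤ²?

translate: b→29 (≡-35 mod 64), so (32,-35,29)→(32,29,26)
flip: (32,29,26)→(26,-29,32)
translate: b→23 (≡-29 mod 52), so (26,-29,32)→(26,23,29)
reduced (well bottom): (26,23,29) with a≤c, −a<b≤a
well minimum |f| = |-26| = 26 (negative-definite)

26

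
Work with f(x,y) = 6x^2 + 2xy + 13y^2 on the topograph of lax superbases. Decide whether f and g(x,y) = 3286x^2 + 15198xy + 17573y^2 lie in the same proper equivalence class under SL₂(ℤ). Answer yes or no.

D₁ = -308, D₂ = -308
f: reduced (well bottom): (6,2,13) with a≤c, −a<b≤a
g: translate: b→2054 (≡15198 mod 6572), so (3286,15198,17573)→(3286,2054,321)
g: flip: (3286,2054,321)→(321,-2054,3286)
g: translate: b→-128 (≡-2054 mod 642), so (321,-2054,3286)→(321,-128,13)
g: flip: (321,-128,13)→(13,128,321)
g: translate: b→-2 (≡128 mod 26), so (13,128,321)→(13,-2,6)
g: flip: (13,-2,6)→(6,2,13)
g: reduced (well bottom): (6,2,13) with a≤c, −a<b≤a
reduced forms (6, 2, 13) vs (6, 2, 13) ⇒ equivalent

yes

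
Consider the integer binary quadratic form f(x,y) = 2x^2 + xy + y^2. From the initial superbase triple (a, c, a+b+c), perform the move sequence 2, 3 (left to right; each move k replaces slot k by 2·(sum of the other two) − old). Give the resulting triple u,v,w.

start (2,1,4) = (f(1,0),f(0,1),f(1,1))
replace slot 2: 2·(2+4) − 1 = 11 → (2,11,4)
replace slot 3: 2·(2+11) − 4 = 22 → (2,11,22)

2,11,22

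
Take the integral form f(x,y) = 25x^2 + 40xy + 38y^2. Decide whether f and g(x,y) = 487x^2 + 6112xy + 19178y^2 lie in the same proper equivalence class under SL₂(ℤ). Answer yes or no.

D₁ = -2200, D₂ = -2200
f: translate: b→-10 (≡40 mod 50), so (25,40,38)→(25,-10,23)
f: flip: (25,-10,23)→(23,10,25)
f: reduced (well bottom): (23,10,25) with a≤c, −a<b≤a
g: translate: b→268 (≡6112 mod 974), so (487,6112,19178)→(487,268,38)
g: flip: (487,268,38)→(38,-268,487)
g: translate: b→36 (≡-268 mod 76), so (38,-268,487)→(38,36,23)
g: flip: (38,36,23)→(23,-36,38)
g: translate: b→10 (≡-36 mod 46), so (23,-36,38)→(23,10,25)
g: reduced (well bottom): (23,10,25) with a≤c, −a<b≤a
reduced forms (23, 10, 25) vs (23, 10, 25) ⇒ equivalent

yes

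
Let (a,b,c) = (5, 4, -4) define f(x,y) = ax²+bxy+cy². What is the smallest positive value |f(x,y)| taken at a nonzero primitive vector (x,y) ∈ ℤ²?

river: ρ → (-4,4,5)
river: ρ → (5,6,-3)
river: ρ → (-3,6,5)
river: ρ → (5,4,-4)
closes: descent 0, river 4
min |a| on river = 3

3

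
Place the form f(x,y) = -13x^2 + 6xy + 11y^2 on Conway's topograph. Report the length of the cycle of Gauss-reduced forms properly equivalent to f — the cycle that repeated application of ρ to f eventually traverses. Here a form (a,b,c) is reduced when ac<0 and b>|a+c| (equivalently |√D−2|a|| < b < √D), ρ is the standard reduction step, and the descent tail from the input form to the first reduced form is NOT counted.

D = 608, ⌊√D⌋ = 24
river: ρ → (11,16,-8)
river: ρ → (-8,16,11)
river: ρ → (11,6,-13)
river: ρ → (-13,20,4)
river: ρ → (4,20,-13)
river: ρ → (-13,6,11)
ρ-cycle length = 6 (tail of 0 descent steps not counted)

6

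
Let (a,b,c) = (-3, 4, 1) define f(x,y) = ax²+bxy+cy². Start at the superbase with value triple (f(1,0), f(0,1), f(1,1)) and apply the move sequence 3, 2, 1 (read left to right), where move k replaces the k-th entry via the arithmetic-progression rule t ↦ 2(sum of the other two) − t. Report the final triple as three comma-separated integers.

start (-3,1,2) = (f(1,0),f(0,1),f(1,1))
replace slot 3: 2·((-3)+1) − 2 = -6 → (-3,1,-6)
replace slot 2: 2·((-3)+(-6)) − 1 = -19 → (-3,-19,-6)
replace slot 1: 2·((-19)+(-6)) − (-3) = -47 → (-47,-19,-6)

-47,-19,-6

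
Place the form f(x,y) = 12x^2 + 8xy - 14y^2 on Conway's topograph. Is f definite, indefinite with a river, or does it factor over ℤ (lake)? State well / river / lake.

D = b²−4ac = 8² − 4·12·(-14) = 736
D > 0 non-square ⇒ indefinite ⇒ periodic river

river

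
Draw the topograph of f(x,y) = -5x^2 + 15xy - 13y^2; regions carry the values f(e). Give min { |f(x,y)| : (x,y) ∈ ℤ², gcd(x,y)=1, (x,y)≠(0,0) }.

translate: b→5 (≡-15 mod 10), so (5,-15,13)→(5,5,3)
flip: (5,5,3)→(3,-5,5)
translate: b→1 (≡-5 mod 6), so (3,-5,5)→(3,1,3)
reduced (well bottom): (3,1,3) with a≤c, −a<b≤a
well minimum |f| = |-3| = 3 (negative-definite)

3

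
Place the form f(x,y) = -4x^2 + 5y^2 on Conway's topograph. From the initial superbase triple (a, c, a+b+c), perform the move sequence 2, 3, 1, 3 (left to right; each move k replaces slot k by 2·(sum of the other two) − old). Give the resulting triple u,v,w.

start (-4,5,1) = (f(1,0),f(0,1),f(1,1))
replace slot 2: 2·((-4)+1) − 5 = -11 → (-4,-11,1)
replace slot 3: 2·((-4)+(-11)) − 1 = -31 → (-4,-11,-31)
replace slot 1: 2·((-11)+(-31)) − (-4) = -80 → (-80,-11,-31)
replace slot 3: 2·((-80)+(-11)) − (-31) = -151 → (-80,-11,-151)

-80,-11,-151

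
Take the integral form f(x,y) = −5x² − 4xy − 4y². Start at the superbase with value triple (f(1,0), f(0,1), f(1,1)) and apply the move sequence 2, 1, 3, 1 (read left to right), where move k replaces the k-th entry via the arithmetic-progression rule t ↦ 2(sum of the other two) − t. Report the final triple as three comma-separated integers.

start (-5,-4,-13) = (f(1,0),f(0,1),f(1,1))
replace slot 2: 2·((-5)+(-13)) − (-4) = -32 → (-5,-32,-13)
replace slot 1: 2·((-32)+(-13)) − (-5) = -85 → (-85,-32,-13)
replace slot 3: 2·((-85)+(-32)) − (-13) = -221 → (-85,-32,-221)
replace slot 1: 2·((-32)+(-221)) − (-85) = -421 → (-421,-32,-221)

-421,-32,-221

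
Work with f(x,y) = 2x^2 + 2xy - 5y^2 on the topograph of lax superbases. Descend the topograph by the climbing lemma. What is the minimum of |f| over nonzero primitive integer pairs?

descent: ρ → (-5,-2,2)
descent: ρ → (2,6,-1)  [lands on river]
river: ρ → (-1,6,2)
closes: descent 2, river 2
min |a| on river = 1

1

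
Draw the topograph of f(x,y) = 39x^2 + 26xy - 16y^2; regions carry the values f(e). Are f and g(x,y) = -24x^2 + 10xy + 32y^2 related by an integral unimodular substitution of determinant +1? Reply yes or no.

D₁ = 3172, D₂ = 3172
river cycle of f (length 8): (-16, 38, 27), (27, 16, -27), (-27, 38, 16), (16, 26, -39), (-39, 52, 3), (3, 56, -3), (-3, 52, 39), (39, 26, -16)
river cycle of g (length 12): (32, 54, -2), (-2, 54, 32), (32, 10, -24), (-24, 38, 18), (18, 34, -28), (-28, 22, 24), (24, 26, -26), (-26, 26, 24), (24, 22, -28), (-28, 34, 18), … (2 more)
cycles differ ⇒ inequivalent

no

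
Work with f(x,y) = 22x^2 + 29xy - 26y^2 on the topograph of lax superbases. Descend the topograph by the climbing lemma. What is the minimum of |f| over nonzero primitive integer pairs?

river: ρ → (-26,23,25)
river: ρ → (25,27,-24)
river: ρ → (-24,21,28)
river: ρ → (28,35,-17)
river: ρ → (-17,33,30)
river: ρ → (30,27,-20)
river: ρ → (-20,53,4)
river: ρ → (4,51,-33)
river: ρ → (-33,15,22)
river: ρ → (22,29,-26)
closes: descent 0, river 10
min |a| on river = 4

4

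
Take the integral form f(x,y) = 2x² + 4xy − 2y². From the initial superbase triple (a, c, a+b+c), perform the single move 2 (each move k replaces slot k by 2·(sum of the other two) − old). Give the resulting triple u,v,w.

start (2,-2,4) = (f(1,0),f(0,1),f(1,1))
replace slot 2: 2·(2+4) − (-2) = 14 → (2,14,4)

2,14,4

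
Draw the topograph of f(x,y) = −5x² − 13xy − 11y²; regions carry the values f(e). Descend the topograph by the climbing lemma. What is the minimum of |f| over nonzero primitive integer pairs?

translate: b→3 (≡13 mod 10), so (5,13,11)→(5,3,3)
flip: (5,3,3)→(3,-3,5)
translate: b→3 (≡-3 mod 6), so (3,-3,5)→(3,3,5)
reduced (well bottom): (3,3,5) with a≤c, −a<b≤a
well minimum |f| = |-3| = 3 (negative-definite)

3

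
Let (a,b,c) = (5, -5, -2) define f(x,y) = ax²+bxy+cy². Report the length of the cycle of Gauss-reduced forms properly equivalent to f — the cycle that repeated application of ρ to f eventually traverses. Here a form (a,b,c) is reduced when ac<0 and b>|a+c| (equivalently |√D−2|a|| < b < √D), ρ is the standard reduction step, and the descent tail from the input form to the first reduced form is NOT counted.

D = 65, ⌊√D⌋ = 8
descent: ρ → (-2,5,5)  [lands on river]
river: ρ → (5,5,-2)
river: ρ → (-2,7,2)
river: ρ → (2,5,-5)
river: ρ → (-5,5,2)
river: ρ → (2,7,-2)
ρ-cycle length = 6 (tail of 1 descent step not counted)

6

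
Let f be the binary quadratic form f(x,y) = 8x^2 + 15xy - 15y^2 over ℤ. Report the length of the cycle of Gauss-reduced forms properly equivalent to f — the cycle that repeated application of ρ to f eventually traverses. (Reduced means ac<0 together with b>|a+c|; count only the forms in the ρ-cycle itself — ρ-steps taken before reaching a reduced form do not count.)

D = 705, ⌊√D⌋ = 26
river: ρ → (-15,15,8)
river: ρ → (8,17,-13)
river: ρ → (-13,9,12)
river: ρ → (12,15,-10)
river: ρ → (-10,25,2)
river: ρ → (2,23,-22)
river: ρ → (-22,21,3)
river: ρ → (3,21,-22)
river: ρ → (-22,23,2)
river: ρ → (2,25,-10)
river: ρ → (-10,15,12)
river: ρ → (12,9,-13)
river: ρ → (-13,17,8)
river: ρ → (8,15,-15)
ρ-cycle length = 14 (tail of 0 descent steps not counted)

14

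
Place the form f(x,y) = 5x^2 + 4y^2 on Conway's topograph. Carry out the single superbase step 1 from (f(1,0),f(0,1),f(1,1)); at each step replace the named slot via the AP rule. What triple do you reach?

start (5,4,9) = (f(1,0),f(0,1),f(1,1))
replace slot 1: 2·(4+9) − 5 = 21 → (21,4,9)

21,4,9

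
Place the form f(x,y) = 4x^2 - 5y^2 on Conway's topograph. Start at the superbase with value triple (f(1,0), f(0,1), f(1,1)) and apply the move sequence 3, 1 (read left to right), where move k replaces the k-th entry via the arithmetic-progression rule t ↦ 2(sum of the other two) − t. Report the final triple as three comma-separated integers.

start (4,-5,-1) = (f(1,0),f(0,1),f(1,1))
replace slot 3: 2·(4+(-5)) − (-1) = -1 → (4,-5,-1)
replace slot 1: 2·((-5)+(-1)) − 4 = -16 → (-16,-5,-1)

-16,-5,-1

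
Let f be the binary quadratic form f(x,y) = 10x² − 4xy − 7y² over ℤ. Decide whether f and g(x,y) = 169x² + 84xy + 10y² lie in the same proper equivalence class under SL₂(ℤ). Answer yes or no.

D₁ = 296, D₂ = 296
river cycle of f (length 10): (-7, 4, 10), (10, 16, -1), (-1, 16, 10), (10, 4, -7), (-7, 10, 7), (7, 4, -10), (-10, 16, 1), (1, 16, -10), (-10, 4, 7), (7, 10, -7)
river cycle of g (length 10): (10, 16, -1), (-1, 16, 10), (10, 4, -7), (-7, 10, 7), (7, 4, -10), (-10, 16, 1), (1, 16, -10), (-10, 4, 7), (7, 10, -7), (-7, 4, 10)
cycles coincide ⇒ equivalent

yes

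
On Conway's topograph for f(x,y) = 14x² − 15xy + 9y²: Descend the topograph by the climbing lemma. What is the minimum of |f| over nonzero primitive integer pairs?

translate: b→13 (≡-15 mod 28), so (14,-15,9)→(14,13,8)
flip: (14,13,8)→(8,-13,14)
translate: b→3 (≡-13 mod 16), so (8,-13,14)→(8,3,9)
reduced (well bottom): (8,3,9) with a≤c, −a<b≤a
well minimum = a = 8

8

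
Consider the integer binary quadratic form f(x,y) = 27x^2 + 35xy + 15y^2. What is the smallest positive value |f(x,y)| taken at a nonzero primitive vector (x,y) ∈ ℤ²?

translate: b→-19 (≡35 mod 54), so (27,35,15)→(27,-19,7)
flip: (27,-19,7)→(7,19,27)
translate: b→5 (≡19 mod 14), so (7,19,27)→(7,5,15)
reduced (well bottom): (7,5,15) with a≤c, −a<b≤a
well minimum = a = 7

7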